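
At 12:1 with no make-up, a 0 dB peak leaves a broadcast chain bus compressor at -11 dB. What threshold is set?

Let T be the threshold. Output overshoot = (input overshoot)/R, so -11 − T = (0 − T)/12.
12·(-11 − T) = 0 − T → 11·T = -132 − 0 = -132.
T = -132/11 = -12 dB.

-12 dB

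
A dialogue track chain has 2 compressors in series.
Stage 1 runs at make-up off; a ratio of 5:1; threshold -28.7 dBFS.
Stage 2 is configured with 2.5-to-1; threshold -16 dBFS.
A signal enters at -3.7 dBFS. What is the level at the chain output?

Stage 1: 25 dB above -28.7 dBFS, reduced 5:1 to 5 dB above → -23.7 dBFS.
Stage 2: -23.7 dBFS is at or below the -16 dBFS threshold — no compression; output -23.7 dBFS.

-23.7 dBFS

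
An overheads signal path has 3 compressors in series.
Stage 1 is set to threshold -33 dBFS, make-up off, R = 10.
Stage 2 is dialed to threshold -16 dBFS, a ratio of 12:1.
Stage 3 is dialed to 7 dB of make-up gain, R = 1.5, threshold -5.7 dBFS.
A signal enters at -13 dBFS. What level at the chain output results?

-24 dBFS

Stage 1: overshoot 20 dB → 20/10 = 2 dB → -31 dBFS.
Stage 2: -31 dBFS ≤ -16 dBFS, so stage 2 doesn't engage; output -31 dBFS.
Stage 3: below threshold (-31 ≤ -5.7); passes unchanged; make-up brings it to -24 dBFS.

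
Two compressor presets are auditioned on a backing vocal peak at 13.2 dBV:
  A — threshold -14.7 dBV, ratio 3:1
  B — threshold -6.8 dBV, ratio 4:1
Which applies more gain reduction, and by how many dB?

A: GR = 27.9 − 27.9/3 = 18.6 dB.
B: GR = 20 − 20/4 = 15 dB.
Difference: 3.6 dB in favour of A.

A, by 3.6 dB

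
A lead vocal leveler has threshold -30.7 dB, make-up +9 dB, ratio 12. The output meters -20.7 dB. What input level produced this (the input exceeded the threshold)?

Remove make-up: -20.7 − 9 = -29.7 dB.
That's 1 dB above the -30.7 dB threshold.
Input overshoot = R × output overshoot = 12 dB → input = -30.7 + 12 = -18.7 dB.

-18.7 dB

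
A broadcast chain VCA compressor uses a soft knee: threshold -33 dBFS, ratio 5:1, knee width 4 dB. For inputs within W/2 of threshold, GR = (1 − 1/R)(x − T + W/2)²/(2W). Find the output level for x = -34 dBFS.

-34.1 dBFS

x − T + W/2 = -34 − (-33) + 2 = 1.
GR = (1 − 1/5) × 1² / 8 = 0.8 × 1 / 8 = 0.1 dB.
Output = -34 − 0.1 = -34.1 dBFS.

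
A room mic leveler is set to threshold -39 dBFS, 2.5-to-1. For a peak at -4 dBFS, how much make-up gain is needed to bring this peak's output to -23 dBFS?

Overshoot 35 dB → 35/2.5 = 14 dB after compression, so the compressed level is -39 + 14 = -25 dBFS.
Make-up = target − compressed = -23 − (-25) = 2 dB.

2 dB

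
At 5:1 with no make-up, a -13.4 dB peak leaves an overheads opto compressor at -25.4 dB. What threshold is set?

Let T be the threshold. Output overshoot = (input overshoot)/R, so -25.4 − T = (-13.4 − T)/5.
5·(-25.4 − T) = -13.4 − T → 4·T = -127 − (-13.4) = -113.6.
T = -113.6/4 = -28.4 dB.

-28.4 dB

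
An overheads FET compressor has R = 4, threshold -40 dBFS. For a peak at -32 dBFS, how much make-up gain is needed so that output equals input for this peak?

Overshoot 8 dB → 8/4 = 2 dB after compression, so the compressed level is -40 + 2 = -38 dBFS.
Make-up = target − compressed = -32 − (-38) = 6 dB.

6 dB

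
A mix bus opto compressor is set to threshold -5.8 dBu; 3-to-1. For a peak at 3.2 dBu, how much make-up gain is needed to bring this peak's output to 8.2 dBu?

Without make-up, output = threshold + overshoot/3 = -5.8 + 3 = -2.8 dBu.
Gap to target: 11 dB.

11 dB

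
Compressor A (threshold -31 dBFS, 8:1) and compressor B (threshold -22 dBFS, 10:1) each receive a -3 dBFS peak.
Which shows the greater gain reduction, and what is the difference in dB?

A: overshoot 28 dB → output overshoot 3.5 dB → GR 24.5 dB.
B: overshoot 19 dB → output overshoot 1.9 dB → GR 17.1 dB.
Difference: 7.4 dB in favour of A.

A, by 7.4 dB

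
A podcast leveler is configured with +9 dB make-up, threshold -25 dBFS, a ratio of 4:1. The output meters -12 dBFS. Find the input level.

Remove make-up: -12 − 9 = -21 dBFS.
The compressed level sits -21 − (-25) = 4 dB over threshold.
Input overshoot = R × output overshoot = 16 dB → input = -25 + 16 = -9 dBFS.

-9 dBFS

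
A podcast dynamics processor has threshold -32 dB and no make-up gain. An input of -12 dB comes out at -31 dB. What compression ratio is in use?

Input overshoot = -12 − (-32) = 20 dB; output overshoot = -31 − (-32) = 1 dB.
Ratio = 20 / 1 = 20.

20:1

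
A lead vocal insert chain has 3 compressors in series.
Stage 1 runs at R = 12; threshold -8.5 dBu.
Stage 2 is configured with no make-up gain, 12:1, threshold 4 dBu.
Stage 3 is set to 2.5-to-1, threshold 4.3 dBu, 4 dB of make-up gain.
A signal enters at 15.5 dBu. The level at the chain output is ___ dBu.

Stage 1: 24 dB above -8.5 dBu, reduced 12:1 to 2 dB above → -6.5 dBu.
Stage 2: below threshold (-6.5 ≤ 4); passes unchanged; output -6.5 dBu.
Stage 3: -6.5 dBu is at or below the 4.3 dBu threshold — no compression; make-up brings it to -2.5 dBu.

-2.5 dBu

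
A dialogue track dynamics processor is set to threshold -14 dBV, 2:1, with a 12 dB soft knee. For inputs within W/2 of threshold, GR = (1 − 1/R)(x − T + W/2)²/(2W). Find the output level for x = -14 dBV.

-14.75 dBV

x − T + W/2 = -14 − (-14) + 6 = 6.
GR = (1 − 1/2) × 6² / 24 = 0.5 × 36 / 24 = 0.75 dB.
Output = -14 − 0.75 = -14.75 dBV.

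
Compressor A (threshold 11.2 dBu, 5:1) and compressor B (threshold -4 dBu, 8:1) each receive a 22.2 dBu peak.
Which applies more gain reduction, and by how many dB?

B, by 14.125 dB

A: GR = 11 − 11/5 = 8.8 dB.
B: GR = 26.2 − 26.2/8 = 22.925 dB.
Difference: 14.125 dB in favour of B.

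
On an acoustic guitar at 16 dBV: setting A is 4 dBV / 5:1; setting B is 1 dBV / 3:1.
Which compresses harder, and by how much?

B, by 0.4 dB

A: overshoot 12 dB → output overshoot 2.4 dB → GR 9.6 dB.
B: overshoot 15 dB → output overshoot 5 dB → GR 10 dB.
B reduces 0.4 dB more.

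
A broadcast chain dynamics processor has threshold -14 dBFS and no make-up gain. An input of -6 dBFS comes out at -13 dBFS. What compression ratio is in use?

Input overshoot = -6 − (-14) = 8 dB; output overshoot = -13 − (-14) = 1 dB.
Ratio = 8 / 1 = 8.

8:1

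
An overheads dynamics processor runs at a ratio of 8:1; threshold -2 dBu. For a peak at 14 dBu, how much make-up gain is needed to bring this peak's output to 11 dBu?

11 dB

The peak compresses to -2 + 16/8 = 0 dBu.
To reach 11 dBu requires 11 − 0 = 11 dB of make-up.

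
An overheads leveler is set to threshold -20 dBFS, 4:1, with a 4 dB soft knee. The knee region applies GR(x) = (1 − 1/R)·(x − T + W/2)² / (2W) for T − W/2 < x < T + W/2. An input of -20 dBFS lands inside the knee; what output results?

x − T + W/2 = -20 − (-20) + 2 = 2.
GR = (1 − 1/4) × 2² / 8 = 0.75 × 4 / 8 = 0.375 dB.
Output = -20 − 0.375 = -20.375 dBFS.

-20.375 dBFS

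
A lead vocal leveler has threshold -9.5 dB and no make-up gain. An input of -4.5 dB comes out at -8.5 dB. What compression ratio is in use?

Input overshoot = -4.5 − (-9.5) = 5 dB; output overshoot = -8.5 − (-9.5) = 1 dB.
Ratio = 5 / 1 = 5.

5:1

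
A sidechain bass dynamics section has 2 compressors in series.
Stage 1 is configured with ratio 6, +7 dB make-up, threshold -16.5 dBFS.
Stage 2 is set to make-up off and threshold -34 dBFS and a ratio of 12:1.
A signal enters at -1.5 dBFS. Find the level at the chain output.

Stage 1: -1.5 dBFS is 15 dB over -16.5 dBFS; at 6:1 that becomes 2.5 dB over, giving -14 dBFS; +7 dB make-up → -7 dBFS.
Stage 2: overshoot 27 dB → 27/12 = 2.25 dB → -31.75 dBFS.

-31.75 dBFS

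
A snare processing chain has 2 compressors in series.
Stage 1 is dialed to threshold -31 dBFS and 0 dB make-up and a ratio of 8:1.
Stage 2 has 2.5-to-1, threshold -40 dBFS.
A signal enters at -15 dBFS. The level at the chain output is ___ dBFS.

-35.6 dBFS

Stage 1: 16 dB above -31 dBFS, reduced 8:1 to 2 dB above → -29 dBFS.
Stage 2: 11 dB above -40 dBFS, reduced 2.5:1 to 4.4 dB above → -35.6 dBFS.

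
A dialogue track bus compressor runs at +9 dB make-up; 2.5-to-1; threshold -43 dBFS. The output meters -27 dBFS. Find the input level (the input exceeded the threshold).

Stripping the +9 dB make-up gives -36 dBFS at the gain stage.
The compressed level sits -36 − (-43) = 7 dB over threshold.
Input overshoot = R × output overshoot = 17.5 dB → input = -43 + 17.5 = -25.5 dBFS.

-25.5 dBFS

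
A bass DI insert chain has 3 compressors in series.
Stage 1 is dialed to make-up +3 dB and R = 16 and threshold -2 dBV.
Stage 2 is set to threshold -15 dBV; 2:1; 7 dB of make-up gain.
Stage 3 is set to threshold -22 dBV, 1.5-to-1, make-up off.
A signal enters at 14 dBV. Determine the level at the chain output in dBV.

Stage 1: overshoot 16 dB → 16/16 = 1 dB → -1 dBV; +3 dB make-up → 2 dBV.
Stage 2: 17 dB above -15 dBV, reduced 2:1 to 8.5 dB above → -6.5 dBV; +7 dB make-up → 0.5 dBV.
Stage 3: 22.5 dB above -22 dBV, reduced 1.5:1 to 15 dB above → -7 dBV.

-7 dBV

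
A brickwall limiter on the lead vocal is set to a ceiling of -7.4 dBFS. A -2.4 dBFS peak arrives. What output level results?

At ∞:1, everything above -7.4 dBFS is held at the ceiling.

-7.4 dBFS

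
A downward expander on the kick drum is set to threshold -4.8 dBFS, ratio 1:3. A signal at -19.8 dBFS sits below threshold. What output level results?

The input is 15 dB below the -4.8 dBFS threshold.
A 1:3 expander multiplies undershoot by 3: 15 × 3 = 45 dB below threshold.
Output = -4.8 − 45 = -49.8 dBFS.

-49.8 dBFS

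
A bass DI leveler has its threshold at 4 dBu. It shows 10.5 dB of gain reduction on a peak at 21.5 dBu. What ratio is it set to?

2.5:1

Input overshoot = 21.5 − 4 = 17.5 dB.
Output overshoot = 17.5 − 10.5 = 7 dB.
Ratio = input overshoot / output overshoot = 17.5 / 7 = 2.5.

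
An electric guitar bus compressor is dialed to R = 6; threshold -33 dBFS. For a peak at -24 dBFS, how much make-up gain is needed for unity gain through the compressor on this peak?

7.5 dB

Without make-up, output = threshold + overshoot/6 = -33 + 1.5 = -31.5 dBFS.
Gap to target: 7.5 dB.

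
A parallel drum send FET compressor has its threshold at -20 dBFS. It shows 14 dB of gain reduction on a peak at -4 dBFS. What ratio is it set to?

Input overshoot = -4 − (-20) = 16 dB.
Output overshoot = 16 − 14 = 2 dB.
Ratio = input overshoot / output overshoot = 16 / 2 = 8.

8:1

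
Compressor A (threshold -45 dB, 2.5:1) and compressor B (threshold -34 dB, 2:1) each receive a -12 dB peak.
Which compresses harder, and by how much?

A: GR = 33 − 33/2.5 = 19.8 dB.
B: GR = 22 − 22/2 = 11 dB.
A applies 8.8 dB more gain reduction.

A, by 8.8 dB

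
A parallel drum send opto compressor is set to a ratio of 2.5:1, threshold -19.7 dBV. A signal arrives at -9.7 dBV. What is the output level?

-9.7 dBV sits 10 dB over threshold.
2.5:1 compression reduces that to 10/2.5 = 4 dB over.
That puts the output at -15.7 dBV.

-15.7 dBV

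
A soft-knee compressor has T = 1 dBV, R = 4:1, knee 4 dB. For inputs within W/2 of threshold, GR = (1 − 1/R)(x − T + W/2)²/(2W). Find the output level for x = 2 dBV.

x − T + W/2 = 2 − 1 + 2 = 3.
GR = (1 − 1/4) × 3² / 8 = 0.75 × 9 / 8 = 0.84375 dB.
Output = 2 − 0.84375 = 1.15625 dBV.

1.15625 dBV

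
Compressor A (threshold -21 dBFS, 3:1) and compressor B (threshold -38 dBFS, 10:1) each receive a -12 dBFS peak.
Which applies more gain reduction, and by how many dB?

A: GR = 9 − 9/3 = 6 dB.
B: GR = 26 − 26/10 = 23.4 dB.
B reduces 17.4 dB more.

B, by 17.4 dB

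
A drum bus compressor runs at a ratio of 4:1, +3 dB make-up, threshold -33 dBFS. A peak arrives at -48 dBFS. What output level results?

-45 dBFS

-48 dBFS is 15 dB below the -33 dBFS threshold, so no gain reduction is applied.
Make-up gain adds 3 dB: -48 + 3 = -45 dBFS.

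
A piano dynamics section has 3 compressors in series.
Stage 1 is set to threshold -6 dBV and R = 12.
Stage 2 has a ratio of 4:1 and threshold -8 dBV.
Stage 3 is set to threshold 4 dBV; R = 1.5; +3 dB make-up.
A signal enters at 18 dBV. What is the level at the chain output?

-4 dBV

Stage 1: 24 dB above -6 dBV, reduced 12:1 to 2 dB above → -4 dBV.
Stage 2: 4 dB above -8 dBV, reduced 4:1 to 1 dB above → -7 dBV.
Stage 3: below threshold (-7 ≤ 4); passes unchanged; make-up brings it to -4 dBV.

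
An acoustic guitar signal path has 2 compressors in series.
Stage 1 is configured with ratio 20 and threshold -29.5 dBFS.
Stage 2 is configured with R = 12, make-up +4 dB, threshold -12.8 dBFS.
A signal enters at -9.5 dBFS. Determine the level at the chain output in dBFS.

Stage 1: 20 dB above -29.5 dBFS, reduced 20:1 to 1 dB above → -28.5 dBFS.
Stage 2: -28.5 dBFS ≤ -12.8 dBFS, so stage 2 doesn't engage; make-up brings it to -24.5 dBFS.

-24.5 dBFS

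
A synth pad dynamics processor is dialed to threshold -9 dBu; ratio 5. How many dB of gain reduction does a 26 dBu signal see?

28 dB

26 dBu exceeds the threshold by 35 dB.
A 5:1 ratio leaves 7 dB of that excess.
Gain reduction = 35 − 7 = 28 dB.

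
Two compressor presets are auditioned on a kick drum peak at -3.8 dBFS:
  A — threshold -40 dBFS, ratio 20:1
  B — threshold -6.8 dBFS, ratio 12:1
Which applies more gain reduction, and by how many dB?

A: 36.2 dB over, compressed to 1.81 dB over, so 34.39 dB of GR.
B: 3 dB over, compressed to 0.25 dB over, so 2.75 dB of GR.
A applies 31.64 dB more gain reduction.

A, by 31.64 dB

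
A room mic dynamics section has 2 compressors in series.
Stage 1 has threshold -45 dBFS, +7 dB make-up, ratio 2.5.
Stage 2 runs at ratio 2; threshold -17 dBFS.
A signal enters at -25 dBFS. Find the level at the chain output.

-30 dBFS

Stage 1: overshoot 20 dB → 20/2.5 = 8 dB → -37 dBFS; +7 dB make-up → -30 dBFS.
Stage 2: -30 dBFS ≤ -17 dBFS, so stage 2 doesn't engage; output -30 dBFS.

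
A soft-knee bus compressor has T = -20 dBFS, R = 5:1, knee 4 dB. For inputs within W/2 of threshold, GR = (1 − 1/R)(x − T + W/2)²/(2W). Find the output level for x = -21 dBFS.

x − T + W/2 = -21 − (-20) + 2 = 1.
GR = (1 − 1/5) × 1² / 8 = 0.8 × 1 / 8 = 0.1 dB.
Output = -21 − 0.1 = -21.1 dBFS.

-21.1 dBFS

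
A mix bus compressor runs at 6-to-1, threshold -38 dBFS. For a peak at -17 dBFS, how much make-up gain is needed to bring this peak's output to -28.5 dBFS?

Overshoot 21 dB → 21/6 = 3.5 dB after compression, so the compressed level is -38 + 3.5 = -34.5 dBFS.
Make-up = target − compressed = -28.5 − (-34.5) = 6 dB.

6 dB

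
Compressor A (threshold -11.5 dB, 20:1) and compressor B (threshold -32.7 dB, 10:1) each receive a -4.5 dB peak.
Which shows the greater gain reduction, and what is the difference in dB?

A: GR = 7 − 7/20 = 6.65 dB.
B: GR = 28.2 − 28.2/10 = 25.38 dB.
B reduces 18.73 dB more.

B, by 18.73 dB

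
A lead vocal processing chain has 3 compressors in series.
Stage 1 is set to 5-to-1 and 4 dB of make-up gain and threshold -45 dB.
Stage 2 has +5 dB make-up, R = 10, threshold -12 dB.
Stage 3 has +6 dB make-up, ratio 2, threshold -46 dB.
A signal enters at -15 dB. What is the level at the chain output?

Stage 1: -15 dB is 30 dB over -45 dB; at 5:1 that becomes 6 dB over, giving -39 dB; +4 dB make-up → -35 dB.
Stage 2: below threshold (-35 ≤ -12); passes unchanged; make-up brings it to -30 dB.
Stage 3: overshoot 16 dB → 16/2 = 8 dB → -38 dB; +6 dB make-up → -32 dB.

-32 dB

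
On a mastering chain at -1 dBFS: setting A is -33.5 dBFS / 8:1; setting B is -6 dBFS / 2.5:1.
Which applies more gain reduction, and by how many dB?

A: GR = 32.5 − 32.5/8 = 28.4375 dB.
B: GR = 5 − 5/2.5 = 3 dB.
A applies 25.4375 dB more gain reduction.

A, by 25.4375 dB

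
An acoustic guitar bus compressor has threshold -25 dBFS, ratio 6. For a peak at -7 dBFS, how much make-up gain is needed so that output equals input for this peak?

Without make-up, output = threshold + overshoot/6 = -25 + 3 = -22 dBFS.
Gap to target: 15 dB.

15 dB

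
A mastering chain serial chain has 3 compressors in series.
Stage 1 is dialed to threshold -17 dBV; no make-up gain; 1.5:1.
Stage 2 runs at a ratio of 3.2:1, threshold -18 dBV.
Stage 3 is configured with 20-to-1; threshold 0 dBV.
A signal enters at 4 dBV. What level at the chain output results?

-13.3125 dBV

Stage 1: 21 dB above -17 dBV, reduced 1.5:1 to 14 dB above → -3 dBV.
Stage 2: overshoot 15 dB → 15/3.2 = 4.6875 dB → -13.3125 dBV.
Stage 3: -13.3125 dBV ≤ 0 dBV, so stage 3 doesn't engage; output -13.3125 dBV.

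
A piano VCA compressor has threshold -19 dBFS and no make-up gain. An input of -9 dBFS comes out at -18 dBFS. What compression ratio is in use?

Input overshoot = -9 − (-19) = 10 dB; output overshoot = -18 − (-19) = 1 dB.
Ratio = 10 / 1 = 10.

10:1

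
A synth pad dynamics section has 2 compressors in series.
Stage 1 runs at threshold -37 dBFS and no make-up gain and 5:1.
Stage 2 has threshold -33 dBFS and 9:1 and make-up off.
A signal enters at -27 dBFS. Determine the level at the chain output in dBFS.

Stage 1: overshoot 10 dB → 10/5 = 2 dB → -35 dBFS.
Stage 2: -35 dBFS is at or below the -33 dBFS threshold — no compression; output -35 dBFS.

-35 dBFS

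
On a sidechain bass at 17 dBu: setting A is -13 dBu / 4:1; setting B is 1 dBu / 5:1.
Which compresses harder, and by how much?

A, by 9.7 dB

A: 30 dB over, compressed to 7.5 dB over, so 22.5 dB of GR.
B: 16 dB over, compressed to 3.2 dB over, so 12.8 dB of GR.
A applies 9.7 dB more gain reduction.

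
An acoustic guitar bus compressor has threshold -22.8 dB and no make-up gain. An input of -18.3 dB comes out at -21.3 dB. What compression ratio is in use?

Input overshoot = -18.3 − (-22.8) = 4.5 dB; output overshoot = -21.3 − (-22.8) = 1.5 dB.
Ratio = 4.5 / 1.5 = 3.

3:1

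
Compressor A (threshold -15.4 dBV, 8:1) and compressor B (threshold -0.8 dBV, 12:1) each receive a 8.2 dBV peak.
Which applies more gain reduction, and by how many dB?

A: GR = 23.6 − 23.6/8 = 20.65 dB.
B: GR = 9 − 9/12 = 8.25 dB.
A applies 12.4 dB more gain reduction.

A, by 12.4 dB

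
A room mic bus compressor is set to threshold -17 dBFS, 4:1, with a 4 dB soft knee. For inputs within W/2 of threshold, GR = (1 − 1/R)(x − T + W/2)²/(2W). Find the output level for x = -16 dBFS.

x − T + W/2 = -16 − (-17) + 2 = 3.
GR = (1 − 1/4) × 3² / 8 = 0.75 × 9 / 8 = 0.84375 dB.
Output = -16 − 0.84375 = -16.84375 dBFS.

-16.84375 dBFS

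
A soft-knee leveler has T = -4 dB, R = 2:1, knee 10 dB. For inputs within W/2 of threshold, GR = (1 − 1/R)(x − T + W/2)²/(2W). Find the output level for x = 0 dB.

-2.025 dB

x − T + W/2 = 0 − (-4) + 5 = 9.
GR = (1 − 1/2) × 9² / 20 = 0.5 × 81 / 20 = 2.025 dB.
Output = 0 − 2.025 = -2.025 dB.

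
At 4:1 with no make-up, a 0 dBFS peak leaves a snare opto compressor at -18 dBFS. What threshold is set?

Input is 24 dB above T (since output overshoot × R = input overshoot: (-18 − T)·4 = 0 − T gives T = -24 dBFS).
Check: -24 + (0 − (-24))/4 = -24 + 6 = -18 dBFS. ✓

-24 dBFS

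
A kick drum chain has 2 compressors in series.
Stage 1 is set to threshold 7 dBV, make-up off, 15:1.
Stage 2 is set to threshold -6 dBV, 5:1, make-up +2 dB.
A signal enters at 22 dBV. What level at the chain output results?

Stage 1: 15 dB above 7 dBV, reduced 15:1 to 1 dB above → 8 dBV.
Stage 2: 14 dB above -6 dBV, reduced 5:1 to 2.8 dB above → -3.2 dBV; +2 dB make-up → -1.2 dBV.

-1.2 dBV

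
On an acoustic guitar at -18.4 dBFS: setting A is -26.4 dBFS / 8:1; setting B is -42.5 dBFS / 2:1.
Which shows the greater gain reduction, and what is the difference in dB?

B, by 5.05 dB

A: GR = 8 − 8/8 = 7 dB.
B: GR = 24.1 − 24.1/2 = 12.05 dB.
B reduces 5.05 dB more.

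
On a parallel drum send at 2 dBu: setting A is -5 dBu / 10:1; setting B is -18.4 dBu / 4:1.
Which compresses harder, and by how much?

A: GR = 7 − 7/10 = 6.3 dB.
B: GR = 20.4 − 20.4/4 = 15.3 dB.
B reduces 9 dB more.

B, by 9 dB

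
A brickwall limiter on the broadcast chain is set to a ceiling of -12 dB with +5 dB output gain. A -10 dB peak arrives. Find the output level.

-7 dB

A brickwall limiter is an ∞:1 compressor: any input above the ceiling is clamped to -12 dB.
Output gain then adds 5 dB: -12 + 5 = -7 dB.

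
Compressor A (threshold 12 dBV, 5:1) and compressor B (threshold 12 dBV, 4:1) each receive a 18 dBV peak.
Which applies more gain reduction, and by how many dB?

A, by 0.3 dB

A: overshoot 6 dB → output overshoot 1.2 dB → GR 4.8 dB.
B: overshoot 6 dB → output overshoot 1.5 dB → GR 4.5 dB.
A reduces 0.3 dB more.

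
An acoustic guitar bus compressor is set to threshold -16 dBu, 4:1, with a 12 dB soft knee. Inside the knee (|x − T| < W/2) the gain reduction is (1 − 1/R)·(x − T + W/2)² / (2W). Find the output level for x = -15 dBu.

-16.53125 dBu

x − T + W/2 = -15 − (-16) + 6 = 7.
GR = (1 − 1/4) × 7² / 24 = 0.75 × 49 / 24 = 1.53125 dB.
Output = -15 − 1.53125 = -16.53125 dBu.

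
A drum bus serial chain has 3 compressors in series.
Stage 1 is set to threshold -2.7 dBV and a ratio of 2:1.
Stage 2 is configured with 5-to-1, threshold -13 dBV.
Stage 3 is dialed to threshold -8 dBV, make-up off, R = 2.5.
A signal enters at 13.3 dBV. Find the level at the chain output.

-9.34 dBV

Stage 1: overshoot 16 dB → 16/2 = 8 dB → 5.3 dBV.
Stage 2: 5.3 dBV is 18.3 dB over -13 dBV; at 5:1 that becomes 3.66 dB over, giving -9.34 dBV.
Stage 3: -9.34 dBV is at or below the -8 dBV threshold — no compression; output -9.34 dBV.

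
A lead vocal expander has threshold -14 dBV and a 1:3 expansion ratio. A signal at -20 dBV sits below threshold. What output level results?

The input is 6 dB below the -14 dBV threshold.
A 1:3 expander multiplies undershoot by 3: 6 × 3 = 18 dB below threshold.
Output = -14 − 18 = -32 dBV.

-32 dBV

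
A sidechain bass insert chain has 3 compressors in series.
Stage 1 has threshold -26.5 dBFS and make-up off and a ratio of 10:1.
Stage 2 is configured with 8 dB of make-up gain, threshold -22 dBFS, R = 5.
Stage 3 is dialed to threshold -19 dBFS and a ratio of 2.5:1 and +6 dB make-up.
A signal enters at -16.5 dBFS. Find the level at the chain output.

Stage 1: -16.5 dBFS is 10 dB over -26.5 dBFS; at 10:1 that becomes 1 dB over, giving -25.5 dBFS.
Stage 2: below threshold (-25.5 ≤ -22); passes unchanged; make-up brings it to -17.5 dBFS.
Stage 3: 1.5 dB above -19 dBFS, reduced 2.5:1 to 0.6 dB above → -18.4 dBFS; +6 dB make-up → -12.4 dBFS.

-12.4 dBFS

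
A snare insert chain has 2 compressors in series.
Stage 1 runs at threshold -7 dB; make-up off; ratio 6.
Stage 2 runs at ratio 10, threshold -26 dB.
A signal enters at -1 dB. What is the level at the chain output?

Stage 1: -1 dB is 6 dB over -7 dB; at 6:1 that becomes 1 dB over, giving -6 dB.
Stage 2: -6 dB is 20 dB over -26 dB; at 10:1 that becomes 2 dB over, giving -24 dB.

-24 dB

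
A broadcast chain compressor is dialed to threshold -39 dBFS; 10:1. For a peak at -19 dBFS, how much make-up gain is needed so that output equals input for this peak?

Without make-up, output = threshold + overshoot/10 = -39 + 2 = -37 dBFS.
Gap to target: 18 dB.

18 dB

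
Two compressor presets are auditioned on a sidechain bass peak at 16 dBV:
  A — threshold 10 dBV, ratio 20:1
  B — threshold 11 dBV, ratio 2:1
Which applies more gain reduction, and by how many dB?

A: overshoot 6 dB → output overshoot 0.3 dB → GR 5.7 dB.
B: overshoot 5 dB → output overshoot 2.5 dB → GR 2.5 dB.
A reduces 3.2 dB more.

A, by 3.2 dB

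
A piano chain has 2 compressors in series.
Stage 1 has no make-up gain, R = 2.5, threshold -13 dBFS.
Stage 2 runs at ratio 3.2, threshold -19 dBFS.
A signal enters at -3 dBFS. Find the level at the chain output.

Stage 1: 10 dB above -13 dBFS, reduced 2.5:1 to 4 dB above → -9 dBFS.
Stage 2: 10 dB above -19 dBFS, reduced 3.2:1 to 3.125 dB above → -15.875 dBFS.

-15.875 dBFS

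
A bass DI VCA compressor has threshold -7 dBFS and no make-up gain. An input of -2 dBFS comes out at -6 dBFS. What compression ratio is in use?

Input overshoot = -2 − (-7) = 5 dB; output overshoot = -6 − (-7) = 1 dB.
Ratio = 5 / 1 = 5.

5:1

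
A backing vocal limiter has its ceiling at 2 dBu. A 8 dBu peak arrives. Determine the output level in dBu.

The limiter clamps the peak to its 2 dBu ceiling.

2 dBu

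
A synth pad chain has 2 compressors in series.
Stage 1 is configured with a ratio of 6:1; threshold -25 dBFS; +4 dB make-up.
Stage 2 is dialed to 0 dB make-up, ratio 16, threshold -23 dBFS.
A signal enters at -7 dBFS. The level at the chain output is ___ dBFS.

-22.6875 dBFS

Stage 1: overshoot 18 dB → 18/6 = 3 dB → -22 dBFS; +4 dB make-up → -18 dBFS.
Stage 2: overshoot 5 dB → 5/16 = 0.3125 dB → -22.6875 dBFS.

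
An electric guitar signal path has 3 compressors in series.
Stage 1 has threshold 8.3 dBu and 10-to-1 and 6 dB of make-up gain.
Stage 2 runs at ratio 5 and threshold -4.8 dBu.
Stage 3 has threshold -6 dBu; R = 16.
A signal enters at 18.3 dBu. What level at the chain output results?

-5.67375 dBu

Stage 1: 10 dB above 8.3 dBu, reduced 10:1 to 1 dB above → 9.3 dBu; +6 dB make-up → 15.3 dBu.
Stage 2: 15.3 dBu is 20.1 dB over -4.8 dBu; at 5:1 that becomes 4.02 dB over, giving -0.78 dBu.
Stage 3: overshoot 5.22 dB → 5.22/16 = 0.32625 dB → -5.67375 dBu.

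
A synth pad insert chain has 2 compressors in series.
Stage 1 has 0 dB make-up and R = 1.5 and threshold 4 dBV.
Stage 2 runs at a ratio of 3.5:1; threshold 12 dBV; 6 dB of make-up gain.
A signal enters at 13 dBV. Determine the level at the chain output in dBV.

Stage 1: overshoot 9 dB → 9/1.5 = 6 dB → 10 dBV.
Stage 2: 10 dBV is at or below the 12 dBV threshold — no compression; make-up brings it to 16 dBV.

16 dBV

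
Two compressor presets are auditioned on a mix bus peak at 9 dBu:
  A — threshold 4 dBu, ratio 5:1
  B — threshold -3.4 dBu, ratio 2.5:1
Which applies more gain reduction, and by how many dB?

A: GR = 5 − 5/5 = 4 dB.
B: GR = 12.4 − 12.4/2.5 = 7.44 dB.
Difference: 3.44 dB in favour of B.

B, by 3.44 dB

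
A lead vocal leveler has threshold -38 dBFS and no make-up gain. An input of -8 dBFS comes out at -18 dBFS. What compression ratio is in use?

Input overshoot = -8 − (-38) = 30 dB; output overshoot = -18 − (-38) = 20 dB.
Ratio = 30 / 20 = 1.5.

1.5:1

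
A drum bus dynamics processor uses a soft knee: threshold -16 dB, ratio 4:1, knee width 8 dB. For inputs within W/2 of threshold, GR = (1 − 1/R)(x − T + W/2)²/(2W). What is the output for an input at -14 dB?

-15.6875 dB

x − T + W/2 = -14 − (-16) + 4 = 6.
GR = (1 − 1/4) × 6² / 16 = 0.75 × 36 / 16 = 1.6875 dB.
Output = -14 − 1.6875 = -15.6875 dB.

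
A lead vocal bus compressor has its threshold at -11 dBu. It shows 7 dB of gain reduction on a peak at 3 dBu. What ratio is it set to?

2:1

Input overshoot = 3 − (-11) = 14 dB.
Output overshoot = 14 − 7 = 7 dB.
Ratio = input overshoot / output overshoot = 14 / 7 = 2.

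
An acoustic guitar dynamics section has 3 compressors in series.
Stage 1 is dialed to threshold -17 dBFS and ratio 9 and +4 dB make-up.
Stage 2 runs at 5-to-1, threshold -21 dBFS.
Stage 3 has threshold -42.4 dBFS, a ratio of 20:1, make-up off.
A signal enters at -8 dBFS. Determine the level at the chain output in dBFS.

-41.24 dBFS

Stage 1: 9 dB above -17 dBFS, reduced 9:1 to 1 dB above → -16 dBFS; +4 dB make-up → -12 dBFS.
Stage 2: -12 dBFS is 9 dB over -21 dBFS; at 5:1 that becomes 1.8 dB over, giving -19.2 dBFS.
Stage 3: 23.2 dB above -42.4 dBFS, reduced 20:1 to 1.16 dB above → -41.24 dBFS.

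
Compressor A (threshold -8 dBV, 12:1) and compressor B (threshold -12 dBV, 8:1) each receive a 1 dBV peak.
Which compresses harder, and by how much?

B, by 3.125 dB

A: overshoot 9 dB → output overshoot 0.75 dB → GR 8.25 dB.
B: overshoot 13 dB → output overshoot 1.625 dB → GR 11.375 dB.
Difference: 3.125 dB in favour of B.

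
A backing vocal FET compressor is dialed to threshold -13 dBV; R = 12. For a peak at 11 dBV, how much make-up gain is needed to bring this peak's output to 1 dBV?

12 dB

Without make-up, output = threshold + overshoot/12 = -13 + 2 = -11 dBV.
Gap to target: 12 dB.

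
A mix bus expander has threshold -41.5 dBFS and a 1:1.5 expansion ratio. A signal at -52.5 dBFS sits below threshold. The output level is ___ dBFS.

The input is 11 dB below the -41.5 dBFS threshold.
A 1:1.5 expander multiplies undershoot by 1.5: 11 × 1.5 = 16.5 dB below threshold.
Output = -41.5 − 16.5 = -58 dBFS.

-58 dBFS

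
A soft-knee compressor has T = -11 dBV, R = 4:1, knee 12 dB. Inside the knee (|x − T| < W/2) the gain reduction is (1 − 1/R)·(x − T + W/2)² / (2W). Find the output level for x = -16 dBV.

x − T + W/2 = -16 − (-11) + 6 = 1.
GR = (1 − 1/4) × 1² / 24 = 0.75 × 1 / 24 = 0.03125 dB.
Output = -16 − 0.03125 = -16.03125 dBV.

-16.03125 dBV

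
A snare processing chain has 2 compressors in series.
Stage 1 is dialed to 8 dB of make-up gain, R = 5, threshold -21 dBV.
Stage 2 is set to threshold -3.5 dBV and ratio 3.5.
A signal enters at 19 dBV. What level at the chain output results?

Stage 1: 40 dB above -21 dBV, reduced 5:1 to 8 dB above → -13 dBV; +8 dB make-up → -5 dBV.
Stage 2: -5 dBV is at or below the -3.5 dBV threshold — no compression; output -5 dBV.

-5 dBV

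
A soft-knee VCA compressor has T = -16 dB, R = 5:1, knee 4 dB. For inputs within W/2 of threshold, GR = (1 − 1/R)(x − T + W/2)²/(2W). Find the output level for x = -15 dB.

-15.9 dB

x − T + W/2 = -15 − (-16) + 2 = 3.
GR = (1 − 1/5) × 3² / 8 = 0.8 × 9 / 8 = 0.9 dB.
Output = -15 − 0.9 = -15.9 dB.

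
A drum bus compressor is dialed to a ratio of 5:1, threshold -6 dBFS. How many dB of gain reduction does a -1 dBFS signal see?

4 dB

The signal is 5 dB above threshold.
At 5:1, output sits 5/5 = 1 dB above threshold.
Gain reduction = 5 − 1 = 4 dB.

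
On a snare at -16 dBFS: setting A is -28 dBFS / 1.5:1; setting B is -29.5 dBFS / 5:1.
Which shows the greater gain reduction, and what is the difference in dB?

A: GR = 12 − 12/1.5 = 4 dB.
B: GR = 13.5 − 13.5/5 = 10.8 dB.
B reduces 6.8 dB more.

B, by 6.8 dB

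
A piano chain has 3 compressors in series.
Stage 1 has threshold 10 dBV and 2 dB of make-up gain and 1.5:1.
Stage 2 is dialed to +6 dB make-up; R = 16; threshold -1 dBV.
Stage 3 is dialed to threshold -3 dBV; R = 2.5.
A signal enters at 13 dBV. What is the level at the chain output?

0.575 dBV

Stage 1: 13 dBV is 3 dB over 10 dBV; at 1.5:1 that becomes 2 dB over, giving 12 dBV; +2 dB make-up → 14 dBV.
Stage 2: 14 dBV is 15 dB over -1 dBV; at 16:1 that becomes 0.9375 dB over, giving -0.0625 dBV; +6 dB make-up → 5.9375 dBV.
Stage 3: overshoot 8.9375 dB → 8.9375/2.5 = 3.575 dB → 0.575 dBV.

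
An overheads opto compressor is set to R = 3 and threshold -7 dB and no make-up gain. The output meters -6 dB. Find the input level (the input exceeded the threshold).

-4 dB

That's 1 dB above the -7 dB threshold.
Undo the ratio: input overshoot = 1 × 3 = 3 dB, giving input = -4 dB.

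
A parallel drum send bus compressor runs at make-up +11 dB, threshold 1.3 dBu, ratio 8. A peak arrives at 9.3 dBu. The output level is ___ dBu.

Overshoot: 9.3 − 1.3 = 8 dB.
8:1 compression reduces that to 8/8 = 1 dB over.
So the level is 1.3 + 1 = 2.3 dBu; make-up adds 11 dB, giving 13.3 dBu.

13.3 dBu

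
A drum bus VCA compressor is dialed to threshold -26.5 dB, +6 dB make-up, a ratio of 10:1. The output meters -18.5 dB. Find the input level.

-6.5 dB

Before make-up, the level was -18.5 − 6 = -24.5 dB.
Post-compression overshoot = -24.5 − (-26.5) = 2 dB.
Undo the ratio: input overshoot = 2 × 10 = 20 dB, giving input = -6.5 dB.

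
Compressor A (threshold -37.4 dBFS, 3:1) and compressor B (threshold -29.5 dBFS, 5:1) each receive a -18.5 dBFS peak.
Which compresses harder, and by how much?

A: 18.9 dB over, compressed to 6.3 dB over, so 12.6 dB of GR.
B: 11 dB over, compressed to 2.2 dB over, so 8.8 dB of GR.
A reduces 3.8 dB more.

A, by 3.8 dB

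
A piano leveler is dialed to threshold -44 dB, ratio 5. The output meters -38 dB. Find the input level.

-14 dB

The compressed level sits -38 − (-44) = 6 dB over threshold.
Before 5:1 compression the overshoot was 6 × 5 = 30 dB, so input = -44 + 30 = -14 dB.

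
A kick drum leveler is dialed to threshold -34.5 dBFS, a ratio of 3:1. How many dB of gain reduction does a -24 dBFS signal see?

7 dB

-24 dBFS exceeds the threshold by 10.5 dB.
After 3:1 compression the overshoot becomes 10.5/3 = 3.5 dB.
So the signal is attenuated by 10.5 − 3.5 = 7 dB.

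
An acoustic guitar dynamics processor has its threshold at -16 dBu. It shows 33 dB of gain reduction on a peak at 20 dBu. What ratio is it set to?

Input overshoot = 20 − (-16) = 36 dB.
Output overshoot = 36 − 33 = 3 dB.
Ratio = input overshoot / output overshoot = 36 / 3 = 12.

12:1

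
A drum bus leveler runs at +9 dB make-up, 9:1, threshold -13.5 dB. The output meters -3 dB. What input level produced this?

Remove make-up: -3 − 9 = -12 dB.
That's 1.5 dB above the -13.5 dB threshold.
Before 9:1 compression the overshoot was 1.5 × 9 = 13.5 dB, so input = -13.5 + 13.5 = 0 dB.

0 dB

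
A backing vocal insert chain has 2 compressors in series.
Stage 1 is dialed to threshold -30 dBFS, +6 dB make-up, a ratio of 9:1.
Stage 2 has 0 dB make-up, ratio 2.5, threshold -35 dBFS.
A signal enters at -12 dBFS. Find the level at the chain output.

-29.8 dBFS

Stage 1: 18 dB above -30 dBFS, reduced 9:1 to 2 dB above → -28 dBFS; +6 dB make-up → -22 dBFS.
Stage 2: 13 dB above -35 dBFS, reduced 2.5:1 to 5.2 dB above → -29.8 dBFS.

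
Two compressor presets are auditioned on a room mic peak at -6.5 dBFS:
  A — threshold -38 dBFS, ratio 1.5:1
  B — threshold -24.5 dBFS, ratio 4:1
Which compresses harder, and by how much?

B, by 3 dB

A: 31.5 dB over, compressed to 21 dB over, so 10.5 dB of GR.
B: 18 dB over, compressed to 4.5 dB over, so 13.5 dB of GR.
B reduces 3 dB more.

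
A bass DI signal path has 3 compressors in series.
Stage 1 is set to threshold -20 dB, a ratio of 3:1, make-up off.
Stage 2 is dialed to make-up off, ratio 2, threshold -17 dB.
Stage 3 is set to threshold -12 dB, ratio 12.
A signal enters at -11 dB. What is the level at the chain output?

-17 dB

Stage 1: overshoot 9 dB → 9/3 = 3 dB → -17 dB.
Stage 2: -17 dB is at or below the -17 dB threshold — no compression; output -17 dB.
Stage 3: below threshold (-17 ≤ -12); passes unchanged; output -17 dB.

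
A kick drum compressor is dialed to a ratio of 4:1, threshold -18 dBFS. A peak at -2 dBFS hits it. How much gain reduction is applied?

-2 dBFS exceeds the threshold by 16 dB.
After 4:1 compression the overshoot becomes 16/4 = 4 dB.
GR = overshoot in − overshoot out = 16 − 4 = 12 dB.

12 dB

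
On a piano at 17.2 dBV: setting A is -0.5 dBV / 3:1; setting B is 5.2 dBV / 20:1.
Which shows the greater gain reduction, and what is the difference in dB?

A, by 0.4 dB

A: 17.7 dB over, compressed to 5.9 dB over, so 11.8 dB of GR.
B: 12 dB over, compressed to 0.6 dB over, so 11.4 dB of GR.
Difference: 0.4 dB in favour of A.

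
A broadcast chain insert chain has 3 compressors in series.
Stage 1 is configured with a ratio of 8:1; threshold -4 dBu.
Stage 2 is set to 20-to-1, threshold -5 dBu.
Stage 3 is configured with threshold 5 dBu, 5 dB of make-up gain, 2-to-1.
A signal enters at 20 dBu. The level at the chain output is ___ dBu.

Stage 1: 20 dBu is 24 dB over -4 dBu; at 8:1 that becomes 3 dB over, giving -1 dBu.
Stage 2: 4 dB above -5 dBu, reduced 20:1 to 0.2 dB above → -4.8 dBu.
Stage 3: below threshold (-4.8 ≤ 5); passes unchanged; make-up brings it to 0.2 dBu.

0.2 dBu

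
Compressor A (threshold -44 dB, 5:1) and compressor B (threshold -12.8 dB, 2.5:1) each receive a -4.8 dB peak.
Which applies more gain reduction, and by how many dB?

A, by 26.56 dB

A: GR = 39.2 − 39.2/5 = 31.36 dB.
B: GR = 8 − 8/2.5 = 4.8 dB.
Difference: 26.56 dB in favour of A.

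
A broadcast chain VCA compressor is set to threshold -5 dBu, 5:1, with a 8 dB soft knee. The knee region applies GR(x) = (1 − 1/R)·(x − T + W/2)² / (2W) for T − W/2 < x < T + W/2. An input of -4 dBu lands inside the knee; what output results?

-5.25 dBu

x − T + W/2 = -4 − (-5) + 4 = 5.
GR = (1 − 1/5) × 5² / 16 = 0.8 × 25 / 16 = 1.25 dB.
Output = -4 − 1.25 = -5.25 dBu.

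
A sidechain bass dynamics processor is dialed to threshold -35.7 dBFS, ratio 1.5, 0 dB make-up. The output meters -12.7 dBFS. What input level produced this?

-1.2 dBFS

Post-compression overshoot = -12.7 − (-35.7) = 23 dB.
Input overshoot = R × output overshoot = 34.5 dB → input = -35.7 + 34.5 = -1.2 dBFS.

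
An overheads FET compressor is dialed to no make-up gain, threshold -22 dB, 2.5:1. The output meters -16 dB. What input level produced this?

-7 dB

Post-compression overshoot = -16 − (-22) = 6 dB.
Input overshoot = R × output overshoot = 15 dB → input = -22 + 15 = -7 dB.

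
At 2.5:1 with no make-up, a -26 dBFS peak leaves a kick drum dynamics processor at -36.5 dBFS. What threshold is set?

Input is 17.5 dB above T (since output overshoot × R = input overshoot: (-36.5 − T)·2.5 = -26 − T gives T = -43.5 dBFS).
Check: -43.5 + (-26 − (-43.5))/2.5 = -43.5 + 7 = -36.5 dBFS. ✓

-43.5 dBFS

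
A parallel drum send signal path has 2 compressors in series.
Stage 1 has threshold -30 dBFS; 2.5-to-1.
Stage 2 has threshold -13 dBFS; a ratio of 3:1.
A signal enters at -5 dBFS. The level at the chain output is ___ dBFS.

-20 dBFS

Stage 1: overshoot 25 dB → 25/2.5 = 10 dB → -20 dBFS.
Stage 2: below threshold (-20 ≤ -13); passes unchanged; output -20 dBFS.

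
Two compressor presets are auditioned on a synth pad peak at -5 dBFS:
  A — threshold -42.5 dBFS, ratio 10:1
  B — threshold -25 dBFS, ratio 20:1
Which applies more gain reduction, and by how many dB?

A: GR = 37.5 − 37.5/10 = 33.75 dB.
B: GR = 20 − 20/20 = 19 dB.
Difference: 14.75 dB in favour of A.

A, by 14.75 dB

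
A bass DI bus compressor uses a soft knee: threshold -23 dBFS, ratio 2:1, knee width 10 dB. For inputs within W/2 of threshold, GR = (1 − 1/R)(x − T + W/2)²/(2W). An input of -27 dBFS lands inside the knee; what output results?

-27.025 dBFS

x − T + W/2 = -27 − (-23) + 5 = 1.
GR = (1 − 1/2) × 1² / 20 = 0.5 × 1 / 20 = 0.025 dB.
Output = -27 − 0.025 = -27.025 dBFS.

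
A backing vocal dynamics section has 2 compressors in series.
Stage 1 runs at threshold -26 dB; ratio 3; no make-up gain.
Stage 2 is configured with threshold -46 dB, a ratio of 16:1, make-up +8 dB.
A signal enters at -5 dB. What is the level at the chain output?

Stage 1: 21 dB above -26 dB, reduced 3:1 to 7 dB above → -19 dB.
Stage 2: overshoot 27 dB → 27/16 = 1.6875 dB → -44.3125 dB; +8 dB make-up → -36.3125 dB.

-36.3125 dB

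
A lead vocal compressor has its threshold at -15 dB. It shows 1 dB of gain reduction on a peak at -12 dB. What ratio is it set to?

Input overshoot = -12 − (-15) = 3 dB.
Output overshoot = 3 − 1 = 2 dB.
Ratio = input overshoot / output overshoot = 3 / 2 = 1.5.

1.5:1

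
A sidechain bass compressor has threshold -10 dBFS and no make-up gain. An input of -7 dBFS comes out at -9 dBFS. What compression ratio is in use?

Input overshoot = -7 − (-10) = 3 dB; output overshoot = -9 − (-10) = 1 dB.
Ratio = 3 / 1 = 3.

3:1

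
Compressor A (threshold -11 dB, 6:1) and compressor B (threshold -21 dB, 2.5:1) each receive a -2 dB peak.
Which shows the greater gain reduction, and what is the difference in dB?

B, by 3.9 dB

A: overshoot 9 dB → output overshoot 1.5 dB → GR 7.5 dB.
B: overshoot 19 dB → output overshoot 7.6 dB → GR 11.4 dB.
B reduces 3.9 dB more.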